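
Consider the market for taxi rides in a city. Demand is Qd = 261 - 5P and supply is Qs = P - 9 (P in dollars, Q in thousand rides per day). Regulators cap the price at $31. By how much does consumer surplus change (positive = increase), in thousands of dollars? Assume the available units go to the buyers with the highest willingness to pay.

288.4

Setting quantity demanded equal to quantity supplied, 261 - 5P = P - 9, gives P* = 45 and Q* = 36.
Since 31 < 45, the ceiling is binding.
At P = 31: Qd = 261 - 5·31 = 106 and Qs = 31 - 9 = 22.
Consumer surplus without the control is ½ · (52.2 - 45) · 36 = 129.6.
With the ceiling, 22 units are sold at 31 (assume they go to the highest-value buyers). The demand price at Q = 22 is 47.8, so CS = ½ · [(52.2 - 31) + (47.8 - 31)] · 22 = 418.
Change in consumer surplus = 418 - 129.6 = 288.4.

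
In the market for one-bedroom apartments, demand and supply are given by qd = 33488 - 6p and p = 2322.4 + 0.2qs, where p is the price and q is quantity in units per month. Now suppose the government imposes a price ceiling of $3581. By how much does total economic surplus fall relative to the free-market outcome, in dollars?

1234571.25

Rearranging supply gives qs = 5p - 11612. Equilibrium: 33488 - 6p = 5p - 11612, so 45100 = 11p and p* = 4100, q* = 8888.
Since 3581 < 4100, the ceiling is binding.
At p = 3581: qd = 33488 - 6·3581 = 12002 and qs = 5·3581 - 11612 = 6293.
Quantity traded falls to 6293. At q = 6293 the demand price is (33488 - 6293)/6 = 4532.5 and the supply price is (11612 + 6293)/5 = 3581.
Deadweight loss = ½ · (4532.5 - 3581) · (8888 - 6293) = ½ · 951.5 · 2595 = 1234571.25.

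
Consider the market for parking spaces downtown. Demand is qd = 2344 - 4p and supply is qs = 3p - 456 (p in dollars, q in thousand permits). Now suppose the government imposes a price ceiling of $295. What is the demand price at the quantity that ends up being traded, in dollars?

478.75

Setting quantity demanded equal to quantity supplied, 2344 - 4p = 3p - 456, gives p* = 400 and q* = 744.
Since 295 < 400, the ceiling is binding.
At p = 295: qd = 2344 - 4·295 = 1164 and qs = 3·295 - 456 = 429.
Only 429 units reach the market. On the demand curve, the marginal buyer's willingness to pay at q = 429 is (2344 - 429)/4 = 478.75.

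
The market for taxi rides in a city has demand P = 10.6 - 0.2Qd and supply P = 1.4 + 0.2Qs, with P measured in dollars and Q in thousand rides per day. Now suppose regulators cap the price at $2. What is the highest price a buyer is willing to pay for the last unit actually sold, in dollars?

10

Rearranging demand gives Qd = 53 - 5P; rearranging supply gives Qs = 5P - 7. In a free market, 53 - 5P = 5P - 7 gives the equilibrium P* = 6, Q* = 23.
Because the ceiling (2) lies below the market-clearing price, it is binding.
At P = 2: Qd = 53 - 5·2 = 43 and Qs = 5·2 - 7 = 3.
Only 3 units reach the market. On the demand curve, the marginal buyer's willingness to pay at Q = 3 is (53 - 3)/5 = 10.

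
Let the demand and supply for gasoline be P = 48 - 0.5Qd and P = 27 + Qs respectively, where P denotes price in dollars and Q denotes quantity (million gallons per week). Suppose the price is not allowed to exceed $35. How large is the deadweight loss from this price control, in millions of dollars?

Rearranging demand gives Qd = 96 - 2P; rearranging supply gives Qs = P - 27. Setting quantity demanded equal to quantity supplied, 96 - 2P = P - 27, gives P* = 41 and Q* = 14.
Since 35 < 41, the ceiling is binding.
At P = 35: Qd = 96 - 2·35 = 26 and Qs = 35 - 27 = 8.
Quantity traded falls to 8. At Q = 8 the demand price is (96 - 8)/2 = 44 and the supply price is 27 + 8 = 35.
Deadweight loss = ½ · (44 - 35) · (14 - 8) = ½ · 9 · 6 = 27.

27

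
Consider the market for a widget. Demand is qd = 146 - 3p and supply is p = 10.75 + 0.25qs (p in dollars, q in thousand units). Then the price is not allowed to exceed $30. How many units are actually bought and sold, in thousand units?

65

Rearranging supply gives qs = 4p - 43. Equilibrium: 146 - 3p = 4p - 43, so 189 = 7p and p* = 27, q* = 65.
Since 30 is above p* = 27, the ceiling does not bind and the free-market outcome prevails.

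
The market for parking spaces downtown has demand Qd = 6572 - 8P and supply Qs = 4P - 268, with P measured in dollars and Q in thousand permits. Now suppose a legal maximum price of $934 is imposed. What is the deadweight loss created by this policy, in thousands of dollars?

Equilibrium: 6572 - 8P = 4P - 268, so 6840 = 12P and P* = 570, Q* = 2012.
Since 934 is above P* = 570, the ceiling does not bind and the free-market outcome prevails.
Since the control does not bind, no trades are prevented and deadweight loss is zero.

0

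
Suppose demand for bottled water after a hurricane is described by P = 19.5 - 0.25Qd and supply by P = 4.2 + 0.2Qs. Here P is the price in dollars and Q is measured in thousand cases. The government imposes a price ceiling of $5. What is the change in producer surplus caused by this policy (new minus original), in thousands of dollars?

Rearranging demand gives Qd = 78 - 4P; rearranging supply gives Qs = 5P - 21. Equilibrium: 78 - 4P = 5P - 21, so 99 = 9P and P* = 11, Q* = 34.
The ceiling of 5 is below the equilibrium price 11, so it binds.
At P = 5: Qd = 78 - 4·5 = 58 and Qs = 5·5 - 21 = 4.
Producer surplus without the control is ½ · (11 - 4.2) · 34 = 115.6.
With the ceiling, producers sell 4 units at 5, so PS = ½ · (5 - 4.2) · 4 = 1.6.
Change in producer surplus = 1.6 - 115.6 = -114.

-114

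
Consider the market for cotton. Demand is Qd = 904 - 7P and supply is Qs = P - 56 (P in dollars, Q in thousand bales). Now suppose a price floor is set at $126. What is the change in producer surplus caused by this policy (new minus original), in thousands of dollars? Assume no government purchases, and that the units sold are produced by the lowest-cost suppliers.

Setting quantity demanded equal to quantity supplied, 904 - 7P = P - 56, gives P* = 120 and Q* = 64.
The floor of 126 is above the equilibrium price 120, so it binds.
At P = 126: Qd = 904 - 7·126 = 22 and Qs = 126 - 56 = 70.
Producer surplus without the control is ½ · (120 - 56) · 64 = 2048.
With the floor, 22 units are sold at 126. The supply price at Q = 22 is 78, so PS = ½ · [(126 - 56) + (126 - 78)] · 22 = 1298.
Change in producer surplus = 1298 - 2048 = -750.

-750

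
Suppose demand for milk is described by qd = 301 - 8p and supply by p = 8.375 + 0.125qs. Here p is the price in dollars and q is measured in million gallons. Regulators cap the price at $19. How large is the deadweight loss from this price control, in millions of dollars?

128

Rearranging supply gives qs = 8p - 67. In a free market, 301 - 8p = 8p - 67 gives the equilibrium p* = 23, q* = 117.
Since 19 < 23, the ceiling is binding.
At p = 19: qd = 301 - 8·19 = 149 and qs = 8·19 - 67 = 85.
Quantity traded falls to 85. At q = 85 the demand price is (301 - 85)/8 = 27 and the supply price is (67 + 85)/8 = 19.
Deadweight loss = ½ · (27 - 19) · (117 - 85) = ½ · 8 · 32 = 128.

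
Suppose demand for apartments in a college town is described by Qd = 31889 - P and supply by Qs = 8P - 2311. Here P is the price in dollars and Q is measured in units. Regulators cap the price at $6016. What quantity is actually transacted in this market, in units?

In a free market, 31889 - P = 8P - 2311 gives the equilibrium P* = 3800, Q* = 28089.
The ceiling of 6016 is above the equilibrium price 3800, so it is not binding; the market clears at P* = 3800, Q* = 28089.

28089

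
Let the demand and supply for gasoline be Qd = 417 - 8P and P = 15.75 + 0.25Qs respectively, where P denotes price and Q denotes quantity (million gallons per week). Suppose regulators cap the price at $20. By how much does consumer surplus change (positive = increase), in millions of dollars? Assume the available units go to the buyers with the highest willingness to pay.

-60

Rearranging supply gives Qs = 4P - 63. Setting quantity demanded equal to quantity supplied, 417 - 8P = 4P - 63, gives P* = 40 and Q* = 97.
Because the ceiling (20) lies below the market-clearing price, it is binding.
At P = 20: Qd = 417 - 8·20 = 257 and Qs = 4·20 - 63 = 17.
Consumer surplus without the control is ½ · (52.125 - 40) · 97 = 588.0625.
With the ceiling, 17 units are sold at 20 (assume they go to the highest-value buyers). The demand price at Q = 17 is 50, so CS = ½ · [(52.125 - 20) + (50 - 20)] · 17 = 528.0625.
Change in consumer surplus = 528.0625 - 588.0625 = -60.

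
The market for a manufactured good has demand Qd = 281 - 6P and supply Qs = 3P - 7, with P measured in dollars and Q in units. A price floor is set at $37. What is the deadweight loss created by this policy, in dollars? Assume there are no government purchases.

225

In a free market, 281 - 6P = 3P - 7 gives the equilibrium P* = 32, Q* = 89.
Since 37 > 32, the floor is binding.
At P = 37: Qd = 281 - 6·37 = 59 and Qs = 3·37 - 7 = 104.
Quantity traded falls to 59. At Q = 59 the demand price is (281 - 59)/6 = 37 and the supply price is (7 + 59)/3 = 22.
Deadweight loss = ½ · (37 - 22) · (89 - 59) = ½ · 15 · 30 = 225.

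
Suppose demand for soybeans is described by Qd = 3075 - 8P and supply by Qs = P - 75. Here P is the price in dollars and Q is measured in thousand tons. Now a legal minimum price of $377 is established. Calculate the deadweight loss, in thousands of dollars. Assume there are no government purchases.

26244

In a free market, 3075 - 8P = P - 75 gives the equilibrium P* = 350, Q* = 275.
Because the floor (377) lies above the market-clearing price, it is binding.
At P = 377: Qd = 3075 - 8·377 = 59 and Qs = 377 - 75 = 302.
Quantity traded falls to 59. At Q = 59 the demand price is (3075 - 59)/8 = 377 and the supply price is 75 + 59 = 134.
Deadweight loss = ½ · (377 - 134) · (275 - 59) = ½ · 243 · 216 = 26244.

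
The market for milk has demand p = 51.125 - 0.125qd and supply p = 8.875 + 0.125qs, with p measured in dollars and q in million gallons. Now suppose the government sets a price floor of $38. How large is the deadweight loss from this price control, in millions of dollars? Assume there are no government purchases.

512

Rearranging demand gives qd = 409 - 8p; rearranging supply gives qs = 8p - 71. Equilibrium: 409 - 8p = 8p - 71, so 480 = 16p and p* = 30, q* = 169.
Since 38 > 30, the floor is binding.
At p = 38: qd = 409 - 8·38 = 105 and qs = 8·38 - 71 = 233.
Quantity traded falls to 105. At q = 105 the demand price is (409 - 105)/8 = 38 and the supply price is (71 + 105)/8 = 22.
Deadweight loss = ½ · (38 - 22) · (169 - 105) = ½ · 16 · 64 = 512.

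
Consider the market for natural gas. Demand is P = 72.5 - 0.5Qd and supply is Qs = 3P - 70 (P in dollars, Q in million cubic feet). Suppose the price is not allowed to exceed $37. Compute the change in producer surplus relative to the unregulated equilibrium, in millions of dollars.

Rearranging demand gives Qd = 145 - 2P. In a free market, 145 - 2P = 3P - 70 gives the equilibrium P* = 43, Q* = 59.
The ceiling of 37 is below the equilibrium price 43, so it binds.
At P = 37: Qd = 145 - 2·37 = 71 and Qs = 3·37 - 70 = 41.
Producer surplus without the control is ½ · (43 - 70/3) · 59 = 3481/6.
With the ceiling, producers sell 41 units at 37, so PS = ½ · (37 - 70/3) · 41 = 1681/6.
Change in producer surplus = 1681/6 - 3481/6 = -300.

-300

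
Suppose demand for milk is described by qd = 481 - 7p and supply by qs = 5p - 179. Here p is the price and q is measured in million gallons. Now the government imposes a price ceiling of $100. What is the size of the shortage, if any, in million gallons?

In a free market, 481 - 7p = 5p - 179 gives the equilibrium p* = 55, q* = 96.
The ceiling of 100 is above the equilibrium price 55, so it is not binding; the market clears at p* = 55, q* = 96.
Since the control does not bind, there is no shortage.

0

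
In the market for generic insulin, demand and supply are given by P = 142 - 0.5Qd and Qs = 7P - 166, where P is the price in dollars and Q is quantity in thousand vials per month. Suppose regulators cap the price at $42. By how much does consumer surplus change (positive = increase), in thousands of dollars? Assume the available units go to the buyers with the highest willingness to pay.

Rearranging demand gives Qd = 284 - 2P. In a free market, 284 - 2P = 7P - 166 gives the equilibrium P* = 50, Q* = 184.
Since 42 < 50, the ceiling is binding.
At P = 42: Qd = 284 - 2·42 = 200 and Qs = 7·42 - 166 = 128.
Consumer surplus without the control is ½ · (142 - 50) · 184 = 8464.
With the ceiling, 128 units are sold at 42 (assume they go to the highest-value buyers). The demand price at Q = 128 is 78, so CS = ½ · [(142 - 42) + (78 - 42)] · 128 = 8704.
Change in consumer surplus = 8704 - 8464 = 240.

240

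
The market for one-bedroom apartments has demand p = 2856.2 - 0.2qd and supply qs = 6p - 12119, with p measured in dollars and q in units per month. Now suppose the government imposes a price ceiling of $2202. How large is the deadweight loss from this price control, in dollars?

258746.4

Rearranging demand gives qd = 14281 - 5p. Without the control the market clears where 14281 - 5p = 6p - 12119, i.e. p* = 2400 and q* = 2281.
The ceiling of 2202 is below the equilibrium price 2400, so it binds.
At p = 2202: qd = 14281 - 5·2202 = 3271 and qs = 6·2202 - 12119 = 1093.
Quantity traded falls to 1093. At q = 1093 the demand price is (14281 - 1093)/5 = 2637.6 and the supply price is (12119 + 1093)/6 = 2202.
Deadweight loss = ½ · (2637.6 - 2202) · (2281 - 1093) = ½ · 435.6 · 1188 = 258746.4.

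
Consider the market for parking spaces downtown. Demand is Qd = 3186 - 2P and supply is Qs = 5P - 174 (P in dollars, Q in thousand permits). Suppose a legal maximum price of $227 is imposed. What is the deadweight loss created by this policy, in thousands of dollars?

In a free market, 3186 - 2P = 5P - 174 gives the equilibrium P* = 480, Q* = 2226.
The ceiling of 227 is below the equilibrium price 480, so it binds.
At P = 227: Qd = 3186 - 2·227 = 2732 and Qs = 5·227 - 174 = 961.
Quantity traded falls to 961. At Q = 961 the demand price is (3186 - 961)/2 = 1112.5 and the supply price is (174 + 961)/5 = 227.
Deadweight loss = ½ · (1112.5 - 227) · (2226 - 961) = ½ · 885.5 · 1265 = 560078.75.

560078.75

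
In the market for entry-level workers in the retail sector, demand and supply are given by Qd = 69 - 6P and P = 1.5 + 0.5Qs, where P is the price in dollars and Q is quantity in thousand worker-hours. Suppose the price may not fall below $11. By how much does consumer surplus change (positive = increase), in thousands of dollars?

-18

Rearranging supply gives Qs = 2P - 3. In a free market, 69 - 6P = 2P - 3 gives the equilibrium P* = 9, Q* = 15.
Because the floor (11) lies above the market-clearing price, it is binding.
At P = 11: Qd = 69 - 6·11 = 3 and Qs = 2·11 - 3 = 19.
Consumer surplus without the control is ½ · (11.5 - 9) · 15 = 18.75.
With the floor, consumers buy 3 units at 11, so CS = ½ · (11.5 - 11) · 3 = 0.75.
Change in consumer surplus = 0.75 - 18.75 = -18.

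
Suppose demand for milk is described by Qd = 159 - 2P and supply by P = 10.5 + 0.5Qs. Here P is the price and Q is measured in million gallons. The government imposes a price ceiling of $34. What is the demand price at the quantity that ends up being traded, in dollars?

Rearranging supply gives Qs = 2P - 21. Without the control the market clears where 159 - 2P = 2P - 21, i.e. P* = 45 and Q* = 69.
Since 34 < 45, the ceiling is binding.
At P = 34: Qd = 159 - 2·34 = 91 and Qs = 2·34 - 21 = 47.
Only 47 units reach the market. On the demand curve, the marginal buyer's willingness to pay at Q = 47 is (159 - 47)/2 = 56.

56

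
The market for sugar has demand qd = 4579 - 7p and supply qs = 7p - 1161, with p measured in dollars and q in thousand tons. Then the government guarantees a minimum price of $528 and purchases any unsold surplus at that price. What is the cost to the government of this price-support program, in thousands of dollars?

872256

Without the control the market clears where 4579 - 7p = 7p - 1161, i.e. p* = 410 and q* = 1709.
Because the floor (528) lies above the market-clearing price, it is binding.
At p = 528: qd = 4579 - 7·528 = 883 and qs = 7·528 - 1161 = 2535.
Surplus = qs - qd = 1652.
Government expenditure = surplus × support price = 1652 × 528 = 872256.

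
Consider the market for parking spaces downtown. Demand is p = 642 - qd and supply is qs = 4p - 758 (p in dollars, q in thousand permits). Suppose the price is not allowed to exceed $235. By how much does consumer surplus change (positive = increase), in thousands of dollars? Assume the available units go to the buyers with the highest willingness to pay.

-8010

Rearranging demand gives qd = 642 - p. In a free market, 642 - p = 4p - 758 gives the equilibrium p* = 280, q* = 362.
The ceiling of 235 is below the equilibrium price 280, so it binds.
At p = 235: qd = 642 - 235 = 407 and qs = 4·235 - 758 = 182.
Consumer surplus without the control is ½ · (642 - 280) · 362 = 65522.
With the ceiling, 182 units are sold at 235 (assume they go to the highest-value buyers). The demand price at q = 182 is 460, so CS = ½ · [(642 - 235) + (460 - 235)] · 182 = 57512.
Change in consumer surplus = 57512 - 65522 = -8010.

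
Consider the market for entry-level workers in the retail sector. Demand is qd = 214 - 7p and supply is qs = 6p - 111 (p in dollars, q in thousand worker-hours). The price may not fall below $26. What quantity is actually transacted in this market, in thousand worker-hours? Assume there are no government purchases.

32

Without the control the market clears where 214 - 7p = 6p - 111, i.e. p* = 25 and q* = 39.
Since 26 > 25, the floor is binding.
At p = 26: qd = 214 - 7·26 = 32 and qs = 6·26 - 111 = 45.
The quantity actually transacted is the short side, demand: 32.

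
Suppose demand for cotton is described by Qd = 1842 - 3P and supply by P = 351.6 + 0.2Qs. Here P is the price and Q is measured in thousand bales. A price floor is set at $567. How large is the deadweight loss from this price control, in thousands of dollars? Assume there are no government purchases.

Rearranging supply gives Qs = 5P - 1758. Without the control the market clears where 1842 - 3P = 5P - 1758, i.e. P* = 450 and Q* = 492.
Because the floor (567) lies above the market-clearing price, it is binding.
At P = 567: Qd = 1842 - 3·567 = 141 and Qs = 5·567 - 1758 = 1077.
Quantity traded falls to 141. At Q = 141 the demand price is (1842 - 141)/3 = 567 and the supply price is (1758 + 141)/5 = 379.8.
Deadweight loss = ½ · (567 - 379.8) · (492 - 141) = ½ · 187.2 · 351 = 32853.6.

32853.6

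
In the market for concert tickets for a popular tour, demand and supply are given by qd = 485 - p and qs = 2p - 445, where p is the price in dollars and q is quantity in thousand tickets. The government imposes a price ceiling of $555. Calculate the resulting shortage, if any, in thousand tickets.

0

Equilibrium: 485 - p = 2p - 445, so 930 = 3p and p* = 310, q* = 175.
Since 555 is above p* = 310, the ceiling does not bind and the free-market outcome prevails.
Since the control does not bind, there is no shortage.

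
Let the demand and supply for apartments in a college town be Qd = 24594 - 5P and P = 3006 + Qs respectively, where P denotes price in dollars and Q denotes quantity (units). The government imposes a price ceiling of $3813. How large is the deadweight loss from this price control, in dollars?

Rearranging supply gives Qs = P - 3006. Without the control the market clears where 24594 - 5P = P - 3006, i.e. P* = 4600 and Q* = 1594.
Since 3813 < 4600, the ceiling is binding.
At P = 3813: Qd = 24594 - 5·3813 = 5529 and Qs = 3813 - 3006 = 807.
Quantity traded falls to 807. At Q = 807 the demand price is (24594 - 807)/5 = 4757.4 and the supply price is 3006 + 807 = 3813.
Deadweight loss = ½ · (4757.4 - 3813) · (1594 - 807) = ½ · 944.4 · 787 = 371621.4.

371621.4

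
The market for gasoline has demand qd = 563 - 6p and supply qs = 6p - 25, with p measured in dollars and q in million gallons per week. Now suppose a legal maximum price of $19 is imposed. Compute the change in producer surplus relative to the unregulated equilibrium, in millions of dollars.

-5370

Setting quantity demanded equal to quantity supplied, 563 - 6p = 6p - 25, gives p* = 49 and q* = 269.
Because the ceiling (19) lies below the market-clearing price, it is binding.
At p = 19: qd = 563 - 6·19 = 449 and qs = 6·19 - 25 = 89.
Producer surplus without the control is ½ · (49 - 25/6) · 269 = 72361/12.
With the ceiling, producers sell 89 units at 19, so PS = ½ · (19 - 25/6) · 89 = 7921/12.
Change in producer surplus = 7921/12 - 72361/12 = -5370.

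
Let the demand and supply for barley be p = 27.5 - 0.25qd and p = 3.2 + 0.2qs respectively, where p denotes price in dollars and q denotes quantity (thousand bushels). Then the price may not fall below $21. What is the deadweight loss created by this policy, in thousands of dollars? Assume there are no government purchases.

Rearranging demand gives qd = 110 - 4p; rearranging supply gives qs = 5p - 16. Equilibrium: 110 - 4p = 5p - 16, so 126 = 9p and p* = 14, q* = 54.
Since 21 > 14, the floor is binding.
At p = 21: qd = 110 - 4·21 = 26 and qs = 5·21 - 16 = 89.
Quantity traded falls to 26. At q = 26 the demand price is (110 - 26)/4 = 21 and the supply price is (16 + 26)/5 = 8.4.
Deadweight loss = ½ · (21 - 8.4) · (54 - 26) = ½ · 12.6 · 28 = 176.4.

176.4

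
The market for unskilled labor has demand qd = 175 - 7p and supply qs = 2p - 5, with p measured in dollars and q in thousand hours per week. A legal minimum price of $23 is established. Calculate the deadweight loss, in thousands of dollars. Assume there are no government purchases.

141.75

Setting quantity demanded equal to quantity supplied, 175 - 7p = 2p - 5, gives p* = 20 and q* = 35.
The floor of 23 is above the equilibrium price 20, so it binds.
At p = 23: qd = 175 - 7·23 = 14 and qs = 2·23 - 5 = 41.
Quantity traded falls to 14. At q = 14 the demand price is (175 - 14)/7 = 23 and the supply price is (5 + 14)/2 = 9.5.
Deadweight loss = ½ · (23 - 9.5) · (35 - 14) = ½ · 13.5 · 21 = 141.75.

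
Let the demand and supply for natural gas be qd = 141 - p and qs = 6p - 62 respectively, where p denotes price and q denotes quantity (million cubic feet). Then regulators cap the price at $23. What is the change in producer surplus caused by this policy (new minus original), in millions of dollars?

-564

Setting quantity demanded equal to quantity supplied, 141 - p = 6p - 62, gives p* = 29 and q* = 112.
Because the ceiling (23) lies below the market-clearing price, it is binding.
At p = 23: qd = 141 - 23 = 118 and qs = 6·23 - 62 = 76.
Producer surplus without the control is ½ · (29 - 31/3) · 112 = 3136/3.
With the ceiling, producers sell 76 units at 23, so PS = ½ · (23 - 31/3) · 76 = 1444/3.
Change in producer surplus = 1444/3 - 3136/3 = -564.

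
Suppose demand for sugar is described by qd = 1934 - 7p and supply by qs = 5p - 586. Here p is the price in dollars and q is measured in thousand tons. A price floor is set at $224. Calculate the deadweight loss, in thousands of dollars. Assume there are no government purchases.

1646.4

Setting quantity demanded equal to quantity supplied, 1934 - 7p = 5p - 586, gives p* = 210 and q* = 464.
Since 224 > 210, the floor is binding.
At p = 224: qd = 1934 - 7·224 = 366 and qs = 5·224 - 586 = 534.
Quantity traded falls to 366. At q = 366 the demand price is (1934 - 366)/7 = 224 and the supply price is (586 + 366)/5 = 190.4.
Deadweight loss = ½ · (224 - 190.4) · (464 - 366) = ½ · 33.6 · 98 = 1646.4.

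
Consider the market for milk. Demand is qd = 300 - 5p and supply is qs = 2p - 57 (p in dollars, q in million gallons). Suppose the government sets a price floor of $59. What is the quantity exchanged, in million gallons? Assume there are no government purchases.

Without the control the market clears where 300 - 5p = 2p - 57, i.e. p* = 51 and q* = 45.
The floor of 59 is above the equilibrium price 51, so it binds.
At p = 59: qd = 300 - 5·59 = 5 and qs = 2·59 - 57 = 61.
The quantity actually transacted is the short side, demand: 5.

5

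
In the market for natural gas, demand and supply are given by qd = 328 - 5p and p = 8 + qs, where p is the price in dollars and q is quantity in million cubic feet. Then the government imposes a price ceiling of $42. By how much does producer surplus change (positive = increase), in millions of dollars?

-574

Rearranging supply gives qs = p - 8. In a free market, 328 - 5p = p - 8 gives the equilibrium p* = 56, q* = 48.
The ceiling of 42 is below the equilibrium price 56, so it binds.
At p = 42: qd = 328 - 5·42 = 118 and qs = 42 - 8 = 34.
Producer surplus without the control is ½ · (56 - 8) · 48 = 1152.
With the ceiling, producers sell 34 units at 42, so PS = ½ · (42 - 8) · 34 = 578.
Change in producer surplus = 578 - 1152 = -574.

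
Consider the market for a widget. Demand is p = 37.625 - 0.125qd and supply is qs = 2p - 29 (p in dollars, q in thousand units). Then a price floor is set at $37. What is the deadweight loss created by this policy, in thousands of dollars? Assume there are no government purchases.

Rearranging demand gives qd = 301 - 8p. Setting quantity demanded equal to quantity supplied, 301 - 8p = 2p - 29, gives p* = 33 and q* = 37.
Because the floor (37) lies above the market-clearing price, it is binding.
At p = 37: qd = 301 - 8·37 = 5 and qs = 2·37 - 29 = 45.
Quantity traded falls to 5. At q = 5 the demand price is (301 - 5)/8 = 37 and the supply price is (29 + 5)/2 = 17.
Deadweight loss = ½ · (37 - 17) · (37 - 5) = ½ · 20 · 32 = 320.

320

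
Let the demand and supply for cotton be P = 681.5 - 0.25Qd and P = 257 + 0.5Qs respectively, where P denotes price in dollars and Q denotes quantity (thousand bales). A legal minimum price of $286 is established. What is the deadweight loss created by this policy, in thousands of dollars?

0

Rearranging demand gives Qd = 2726 - 4P; rearranging supply gives Qs = 2P - 514. In a free market, 2726 - 4P = 2P - 514 gives the equilibrium P* = 540, Q* = 566.
Since 286 is below P* = 540, the floor does not bind and the free-market outcome prevails.
Since the control does not bind, no trades are prevented and deadweight loss is zero.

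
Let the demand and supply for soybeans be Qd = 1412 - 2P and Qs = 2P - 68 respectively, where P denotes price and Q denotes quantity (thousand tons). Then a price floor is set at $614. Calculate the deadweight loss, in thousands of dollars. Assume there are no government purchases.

In a free market, 1412 - 2P = 2P - 68 gives the equilibrium P* = 370, Q* = 672.
Since 614 > 370, the floor is binding.
At P = 614: Qd = 1412 - 2·614 = 184 and Qs = 2·614 - 68 = 1160.
Quantity traded falls to 184. At Q = 184 the demand price is (1412 - 184)/2 = 614 and the supply price is (68 + 184)/2 = 126.
Deadweight loss = ½ · (614 - 126) · (672 - 184) = ½ · 488 · 488 = 119072.

119072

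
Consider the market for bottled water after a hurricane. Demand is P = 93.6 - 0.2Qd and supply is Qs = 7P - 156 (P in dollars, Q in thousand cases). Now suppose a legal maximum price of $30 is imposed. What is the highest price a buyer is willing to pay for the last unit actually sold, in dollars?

Rearranging demand gives Qd = 468 - 5P. In a free market, 468 - 5P = 7P - 156 gives the equilibrium P* = 52, Q* = 208.
Since 30 < 52, the ceiling is binding.
At P = 30: Qd = 468 - 5·30 = 318 and Qs = 7·30 - 156 = 54.
Only 54 units reach the market. On the demand curve, the marginal buyer's willingness to pay at Q = 54 is (468 - 54)/5 = 82.8.

82.8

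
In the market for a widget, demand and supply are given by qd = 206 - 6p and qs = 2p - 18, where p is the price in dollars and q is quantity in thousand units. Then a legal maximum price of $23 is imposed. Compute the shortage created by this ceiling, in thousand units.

40

In a free market, 206 - 6p = 2p - 18 gives the equilibrium p* = 28, q* = 38.
Since 23 < 28, the ceiling is binding.
At p = 23: qd = 206 - 6·23 = 68 and qs = 2·23 - 18 = 28.
Shortage = qd - qs = 68 - 28 = 40.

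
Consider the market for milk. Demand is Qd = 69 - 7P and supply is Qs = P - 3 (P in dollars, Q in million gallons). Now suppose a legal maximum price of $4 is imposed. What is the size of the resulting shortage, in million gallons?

40

Setting quantity demanded equal to quantity supplied, 69 - 7P = P - 3, gives P* = 9 and Q* = 6.
Since 4 < 9, the ceiling is binding.
At P = 4: Qd = 69 - 7·4 = 41 and Qs = 4 - 3 = 1.
Shortage = Qd - Qs = 41 - 1 = 40.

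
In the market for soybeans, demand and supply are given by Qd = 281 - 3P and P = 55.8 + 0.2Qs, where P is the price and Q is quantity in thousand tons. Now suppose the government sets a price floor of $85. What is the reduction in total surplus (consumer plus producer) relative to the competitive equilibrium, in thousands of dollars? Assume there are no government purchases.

540

Rearranging supply gives Qs = 5P - 279. Without the control the market clears where 281 - 3P = 5P - 279, i.e. P* = 70 and Q* = 71.
Since 85 > 70, the floor is binding.
At P = 85: Qd = 281 - 3·85 = 26 and Qs = 5·85 - 279 = 146.
Quantity traded falls to 26. At Q = 26 the demand price is (281 - 26)/3 = 85 and the supply price is (279 + 26)/5 = 61.
Deadweight loss = ½ · (85 - 61) · (71 - 26) = ½ · 24 · 45 = 540.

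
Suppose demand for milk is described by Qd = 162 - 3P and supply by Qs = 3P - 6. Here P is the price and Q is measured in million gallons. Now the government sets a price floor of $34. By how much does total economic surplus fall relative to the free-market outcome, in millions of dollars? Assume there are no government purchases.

108

In a free market, 162 - 3P = 3P - 6 gives the equilibrium P* = 28, Q* = 78.
Because the floor (34) lies above the market-clearing price, it is binding.
At P = 34: Qd = 162 - 3·34 = 60 and Qs = 3·34 - 6 = 96.
Quantity traded falls to 60. At Q = 60 the demand price is (162 - 60)/3 = 34 and the supply price is (6 + 60)/3 = 22.
Deadweight loss = ½ · (34 - 22) · (78 - 60) = ½ · 12 · 18 = 108.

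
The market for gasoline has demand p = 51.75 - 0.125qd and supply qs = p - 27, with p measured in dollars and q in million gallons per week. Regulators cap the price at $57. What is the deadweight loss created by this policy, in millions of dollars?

0

Rearranging demand gives qd = 414 - 8p. Equilibrium: 414 - 8p = p - 27, so 441 = 9p and p* = 49, q* = 22.
Since 57 is above p* = 49, the ceiling does not bind and the free-market outcome prevails.
Since the control does not bind, no trades are prevented and deadweight loss is zero.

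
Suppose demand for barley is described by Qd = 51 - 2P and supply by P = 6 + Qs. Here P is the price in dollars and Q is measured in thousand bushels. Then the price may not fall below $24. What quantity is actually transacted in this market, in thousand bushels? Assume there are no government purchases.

Rearranging supply gives Qs = P - 6. Setting quantity demanded equal to quantity supplied, 51 - 2P = P - 6, gives P* = 19 and Q* = 13.
Since 24 > 19, the floor is binding.
At P = 24: Qd = 51 - 2·24 = 3 and Qs = 24 - 6 = 18.
The quantity actually transacted is the short side, demand: 3.

3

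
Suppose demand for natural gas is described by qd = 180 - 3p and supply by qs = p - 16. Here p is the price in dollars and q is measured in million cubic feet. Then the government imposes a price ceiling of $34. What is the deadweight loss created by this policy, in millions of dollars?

Equilibrium: 180 - 3p = p - 16, so 196 = 4p and p* = 49, q* = 33.
Because the ceiling (34) lies below the market-clearing price, it is binding.
At p = 34: qd = 180 - 3·34 = 78 and qs = 34 - 16 = 18.
Quantity traded falls to 18. At q = 18 the demand price is (180 - 18)/3 = 54 and the supply price is 16 + 18 = 34.
Deadweight loss = ½ · (54 - 34) · (33 - 18) = ½ · 20 · 15 = 150.

150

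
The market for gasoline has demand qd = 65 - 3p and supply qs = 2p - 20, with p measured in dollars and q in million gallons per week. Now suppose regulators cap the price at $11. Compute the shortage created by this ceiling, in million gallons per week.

30

Without the control the market clears where 65 - 3p = 2p - 20, i.e. p* = 17 and q* = 14.
The ceiling of 11 is below the equilibrium price 17, so it binds.
At p = 11: qd = 65 - 3·11 = 32 and qs = 2·11 - 20 = 2.
Shortage = qd - qs = 32 - 2 = 30.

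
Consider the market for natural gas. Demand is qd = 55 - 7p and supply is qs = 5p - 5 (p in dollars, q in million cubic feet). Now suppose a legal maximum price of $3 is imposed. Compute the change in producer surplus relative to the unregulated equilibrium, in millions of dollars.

Equilibrium: 55 - 7p = 5p - 5, so 60 = 12p and p* = 5, q* = 20.
The ceiling of 3 is below the equilibrium price 5, so it binds.
At p = 3: qd = 55 - 7·3 = 34 and qs = 5·3 - 5 = 10.
Producer surplus without the control is ½ · (5 - 1) · 20 = 40.
With the ceiling, producers sell 10 units at 3, so PS = ½ · (3 - 1) · 10 = 10.
Change in producer surplus = 10 - 40 = -30.

-30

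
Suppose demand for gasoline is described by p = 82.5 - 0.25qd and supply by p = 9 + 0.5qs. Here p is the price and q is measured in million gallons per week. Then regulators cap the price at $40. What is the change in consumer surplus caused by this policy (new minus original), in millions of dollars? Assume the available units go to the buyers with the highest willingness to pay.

954

Rearranging demand gives qd = 330 - 4p; rearranging supply gives qs = 2p - 18. In a free market, 330 - 4p = 2p - 18 gives the equilibrium p* = 58, q* = 98.
Since 40 < 58, the ceiling is binding.
At p = 40: qd = 330 - 4·40 = 170 and qs = 2·40 - 18 = 62.
Consumer surplus without the control is ½ · (82.5 - 58) · 98 = 1200.5.
With the ceiling, 62 units are sold at 40 (assume they go to the highest-value buyers). The demand price at q = 62 is 67, so CS = ½ · [(82.5 - 40) + (67 - 40)] · 62 = 2154.5.
Change in consumer surplus = 2154.5 - 1200.5 = 954.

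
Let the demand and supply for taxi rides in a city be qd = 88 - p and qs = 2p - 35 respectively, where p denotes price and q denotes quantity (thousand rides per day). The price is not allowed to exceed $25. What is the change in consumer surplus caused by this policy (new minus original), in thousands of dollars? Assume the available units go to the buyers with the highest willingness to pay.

-272

Equilibrium: 88 - p = 2p - 35, so 123 = 3p and p* = 41, q* = 47.
Because the ceiling (25) lies below the market-clearing price, it is binding.
At p = 25: qd = 88 - 25 = 63 and qs = 2·25 - 35 = 15.
Consumer surplus without the control is ½ · (88 - 41) · 47 = 1104.5.
With the ceiling, 15 units are sold at 25 (assume they go to the highest-value buyers). The demand price at q = 15 is 73, so CS = ½ · [(88 - 25) + (73 - 25)] · 15 = 832.5.
Change in consumer surplus = 832.5 - 1104.5 = -272.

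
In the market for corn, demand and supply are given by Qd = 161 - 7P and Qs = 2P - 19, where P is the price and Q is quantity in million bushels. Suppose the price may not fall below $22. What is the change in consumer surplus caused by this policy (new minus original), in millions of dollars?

-28

Setting quantity demanded equal to quantity supplied, 161 - 7P = 2P - 19, gives P* = 20 and Q* = 21.
The floor of 22 is above the equilibrium price 20, so it binds.
At P = 22: Qd = 161 - 7·22 = 7 and Qs = 2·22 - 19 = 25.
Consumer surplus without the control is ½ · (23 - 20) · 21 = 31.5.
With the floor, consumers buy 7 units at 22, so CS = ½ · (23 - 22) · 7 = 3.5.
Change in consumer surplus = 3.5 - 31.5 = -28.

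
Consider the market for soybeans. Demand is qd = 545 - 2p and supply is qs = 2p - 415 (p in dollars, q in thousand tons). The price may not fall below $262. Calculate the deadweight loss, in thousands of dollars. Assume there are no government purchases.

Setting quantity demanded equal to quantity supplied, 545 - 2p = 2p - 415, gives p* = 240 and q* = 65.
The floor of 262 is above the equilibrium price 240, so it binds.
At p = 262: qd = 545 - 2·262 = 21 and qs = 2·262 - 415 = 109.
Quantity traded falls to 21. At q = 21 the demand price is (545 - 21)/2 = 262 and the supply price is (415 + 21)/2 = 218.
Deadweight loss = ½ · (262 - 218) · (65 - 21) = ½ · 44 · 44 = 968.

968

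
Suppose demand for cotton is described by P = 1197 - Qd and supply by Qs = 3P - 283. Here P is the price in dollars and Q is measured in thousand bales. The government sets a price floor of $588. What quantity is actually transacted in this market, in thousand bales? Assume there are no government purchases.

Rearranging demand gives Qd = 1197 - P. Equilibrium: 1197 - P = 3P - 283, so 1480 = 4P and P* = 370, Q* = 827.
Because the floor (588) lies above the market-clearing price, it is binding.
At P = 588: Qd = 1197 - 588 = 609 and Qs = 3·588 - 283 = 1481.
The quantity actually transacted is the short side, demand: 609.

609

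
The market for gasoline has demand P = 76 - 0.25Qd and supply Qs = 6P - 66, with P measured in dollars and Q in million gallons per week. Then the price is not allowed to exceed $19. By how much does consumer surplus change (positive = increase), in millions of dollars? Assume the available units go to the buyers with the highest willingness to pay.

-594

Rearranging demand gives Qd = 304 - 4P. Equilibrium: 304 - 4P = 6P - 66, so 370 = 10P and P* = 37, Q* = 156.
Because the ceiling (19) lies below the market-clearing price, it is binding.
At P = 19: Qd = 304 - 4·19 = 228 and Qs = 6·19 - 66 = 48.
Consumer surplus without the control is ½ · (76 - 37) · 156 = 3042.
With the ceiling, 48 units are sold at 19 (assume they go to the highest-value buyers). The demand price at Q = 48 is 64, so CS = ½ · [(76 - 19) + (64 - 19)] · 48 = 2448.
Change in consumer surplus = 2448 - 3042 = -594.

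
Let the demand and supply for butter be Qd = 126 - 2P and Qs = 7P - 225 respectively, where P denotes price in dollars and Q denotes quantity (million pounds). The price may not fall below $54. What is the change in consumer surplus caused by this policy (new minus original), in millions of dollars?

In a free market, 126 - 2P = 7P - 225 gives the equilibrium P* = 39, Q* = 48.
The floor of 54 is above the equilibrium price 39, so it binds.
At P = 54: Qd = 126 - 2·54 = 18 and Qs = 7·54 - 225 = 153.
Consumer surplus without the control is ½ · (63 - 39) · 48 = 576.
With the floor, consumers buy 18 units at 54, so CS = ½ · (63 - 54) · 18 = 81.
Change in consumer surplus = 81 - 576 = -495.

-495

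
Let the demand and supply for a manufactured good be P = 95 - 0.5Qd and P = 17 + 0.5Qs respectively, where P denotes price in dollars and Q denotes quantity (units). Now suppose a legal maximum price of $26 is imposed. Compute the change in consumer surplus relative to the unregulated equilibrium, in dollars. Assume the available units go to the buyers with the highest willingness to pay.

-360

Rearranging demand gives Qd = 190 - 2P; rearranging supply gives Qs = 2P - 34. Setting quantity demanded equal to quantity supplied, 190 - 2P = 2P - 34, gives P* = 56 and Q* = 78.
Because the ceiling (26) lies below the market-clearing price, it is binding.
At P = 26: Qd = 190 - 2·26 = 138 and Qs = 2·26 - 34 = 18.
Consumer surplus without the control is ½ · (95 - 56) · 78 = 1521.
With the ceiling, 18 units are sold at 26 (assume they go to the highest-value buyers). The demand price at Q = 18 is 86, so CS = ½ · [(95 - 26) + (86 - 26)] · 18 = 1161.
Change in consumer surplus = 1161 - 1521 = -360.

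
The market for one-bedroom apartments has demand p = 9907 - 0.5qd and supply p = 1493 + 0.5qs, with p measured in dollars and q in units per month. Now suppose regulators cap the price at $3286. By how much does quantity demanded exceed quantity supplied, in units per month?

9656

Rearranging demand gives qd = 19814 - 2p; rearranging supply gives qs = 2p - 2986. Equilibrium: 19814 - 2p = 2p - 2986, so 22800 = 4p and p* = 5700, q* = 8414.
Because the ceiling (3286) lies below the market-clearing price, it is binding.
At p = 3286: qd = 19814 - 2·3286 = 13242 and qs = 2·3286 - 2986 = 3586.
Shortage = qd - qs = 13242 - 3586 = 9656.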